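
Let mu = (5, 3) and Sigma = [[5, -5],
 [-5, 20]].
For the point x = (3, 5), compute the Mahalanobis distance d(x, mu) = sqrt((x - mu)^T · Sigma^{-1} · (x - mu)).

Step 1 — centre the observation: (x - mu) = (-2, 2).

Step 2 — invert Sigma. det(Sigma) = 5·20 - (-5)² = 75.
  Sigma^{-1} = (1/det) · [[d, -b], [-b, a]] = [[0.2667, 0.0667],
 [0.0667, 0.0667]].

Step 3 — form the quadratic (x - mu)^T · Sigma^{-1} · (x - mu):
  Sigma^{-1} · (x - mu) = (-0.4, 0).
  (x - mu)^T · [Sigma^{-1} · (x - mu)] = (-2)·(-0.4) + (2)·(0) = 0.8.

Step 4 — take square root: d = √(0.8) ≈ 0.8944.

d(x, mu) = √(0.8) ≈ 0.8944


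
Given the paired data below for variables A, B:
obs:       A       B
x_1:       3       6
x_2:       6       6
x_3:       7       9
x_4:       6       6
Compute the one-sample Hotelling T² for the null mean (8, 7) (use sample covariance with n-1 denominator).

Step 1 — sample mean vector:
  mean(A) = (3 + 6 + 7 + 6) / 4 = 22/4 = 5.5
  mean(B) = (6 + 6 + 9 + 6) / 4 = 27/4 = 6.75
  x̄ = (5.5, 6.75),  deviation x̄ - mu_0 = (5.5, 6.75) - (8, 7) = (-2.5, -0.25).

Step 2 — sample covariance matrix, S[i,j] = (1/(n-1)) · Σ_k (x_{k,i} - mean_i) · (x_{k,j} - mean_j), divisor n-1 = 3:
  S[A,A] = ((-2.5)·(-2.5) + (0.5)·(0.5) + (1.5)·(1.5) + (0.5)·(0.5)) / 3 = 9/3 = 3
  S[A,B] = ((-2.5)·(-0.75) + (0.5)·(-0.75) + (1.5)·(2.25) + (0.5)·(-0.75)) / 3 = 4.5/3 = 1.5
  S[B,B] = ((-0.75)·(-0.75) + (-0.75)·(-0.75) + (2.25)·(2.25) + (-0.75)·(-0.75)) / 3 = 6.75/3 = 2.25
  S = [[3, 1.5],
 [1.5, 2.25]].

Step 3 — invert S. det(S) = 3·2.25 - (1.5)² = 4.5.
  S^{-1} = (1/det) · [[d, -b], [-b, a]] = [[0.5, -0.3333],
 [-0.3333, 0.6667]].

Step 4 — quadratic form (x̄ - mu_0)^T · S^{-1} · (x̄ - mu_0):
  S^{-1} · (x̄ - mu_0) = (-1.1667, 0.6667),
  (x̄ - mu_0)^T · [...] = (-2.5)·(-1.1667) + (-0.25)·(0.6667) = 2.75.

Step 5 — scale by n: T² = 4 · 2.75 = 11.

T² ≈ 11


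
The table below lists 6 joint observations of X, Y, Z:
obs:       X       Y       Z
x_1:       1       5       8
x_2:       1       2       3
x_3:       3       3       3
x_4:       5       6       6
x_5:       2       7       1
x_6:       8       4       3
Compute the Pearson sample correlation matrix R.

Step 1 — column means:
  mean(X) = (1 + 1 + 3 + 5 + 2 + 8) / 6 = 20/6 = 3.3333
  mean(Y) = (5 + 2 + 3 + 6 + 7 + 4) / 6 = 27/6 = 4.5
  mean(Z) = (8 + 3 + 3 + 6 + 1 + 3) / 6 = 24/6 = 4

Step 2 — sample variances and covariances s[i,j] = (1/(n-1)) · Σ_k (x_{k,i} - mean_i) · (x_{k,j} - mean_j), with n-1 = 5:
  s[X,X] = ((-2.3333)·(-2.3333) + (-2.3333)·(-2.3333) + (-0.3333)·(-0.3333) + (1.6667)·(1.6667) + (-1.3333)·(-1.3333) + (4.6667)·(4.6667)) / 5 = 37.3333/5 = 7.4667
  s[X,Y] = ((-2.3333)·(0.5) + (-2.3333)·(-2.5) + (-0.3333)·(-1.5) + (1.6667)·(1.5) + (-1.3333)·(2.5) + (4.6667)·(-0.5)) / 5 = 2/5 = 0.4
  s[X,Z] = ((-2.3333)·(4) + (-2.3333)·(-1) + (-0.3333)·(-1) + (1.6667)·(2) + (-1.3333)·(-3) + (4.6667)·(-1)) / 5 = -4/5 = -0.8
  s[Y,Y] = ((0.5)·(0.5) + (-2.5)·(-2.5) + (-1.5)·(-1.5) + (1.5)·(1.5) + (2.5)·(2.5) + (-0.5)·(-0.5)) / 5 = 17.5/5 = 3.5
  s[Y,Z] = ((0.5)·(4) + (-2.5)·(-1) + (-1.5)·(-1) + (1.5)·(2) + (2.5)·(-3) + (-0.5)·(-1)) / 5 = 2/5 = 0.4
  s[Z,Z] = ((4)·(4) + (-1)·(-1) + (-1)·(-1) + (2)·(2) + (-3)·(-3) + (-1)·(-1)) / 5 = 32/5 = 6.4
  Sample standard deviations s_i = √(s[i,i]):
  s(X) = √(7.4667) = 2.7325
  s(Y) = √(3.5) = 1.8708
  s(Z) = √(6.4) = 2.5298

Step 3 — r_{ij} = s_{ij} / (s_i · s_j):
  r[X,X] = 1 (diagonal).
  r[X,Y] = 0.4 / (2.7325 · 1.8708) = 0.4 / 5.1121 = 0.0782
  r[X,Z] = -0.8 / (2.7325 · 2.5298) = -0.8 / 6.9128 = -0.1157
  r[Y,Y] = 1 (diagonal).
  r[Y,Z] = 0.4 / (1.8708 · 2.5298) = 0.4 / 4.7329 = 0.0845
  r[Z,Z] = 1 (diagonal).

R is symmetric with unit diagonal. Assembling:

R = [[1, 0.0782, -0.1157],
 [0.0782, 1, 0.0845],
 [-0.1157, 0.0845, 1]]


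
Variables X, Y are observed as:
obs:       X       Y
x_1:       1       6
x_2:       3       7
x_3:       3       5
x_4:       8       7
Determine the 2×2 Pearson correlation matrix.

Step 1 — column means:
  mean(X) = (1 + 3 + 3 + 8) / 4 = 15/4 = 3.75
  mean(Y) = (6 + 7 + 5 + 7) / 4 = 25/4 = 6.25

Step 2 — sample variances and covariances s[i,j] = (1/(n-1)) · Σ_k (x_{k,i} - mean_i) · (x_{k,j} - mean_j), with n-1 = 3:
  s[X,X] = ((-2.75)·(-2.75) + (-0.75)·(-0.75) + (-0.75)·(-0.75) + (4.25)·(4.25)) / 3 = 26.75/3 = 8.9167
  s[X,Y] = ((-2.75)·(-0.25) + (-0.75)·(0.75) + (-0.75)·(-1.25) + (4.25)·(0.75)) / 3 = 4.25/3 = 1.4167
  s[Y,Y] = ((-0.25)·(-0.25) + (0.75)·(0.75) + (-1.25)·(-1.25) + (0.75)·(0.75)) / 3 = 2.75/3 = 0.9167
  Sample standard deviations s_i = √(s[i,i]):
  s(X) = √(8.9167) = 2.9861
  s(Y) = √(0.9167) = 0.9574

Step 3 — r_{ij} = s_{ij} / (s_i · s_j):
  r[X,X] = 1 (diagonal).
  r[X,Y] = 1.4167 / (2.9861 · 0.9574) = 1.4167 / 2.859 = 0.4955
  r[Y,Y] = 1 (diagonal).

R is symmetric with unit diagonal. Assembling:

R = [[1, 0.4955],
 [0.4955, 1]]


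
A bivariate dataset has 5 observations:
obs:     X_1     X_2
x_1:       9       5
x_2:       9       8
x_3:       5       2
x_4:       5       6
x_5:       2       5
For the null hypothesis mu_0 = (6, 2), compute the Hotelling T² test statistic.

Step 1 — sample mean vector:
  mean(X_1) = (9 + 9 + 5 + 5 + 2) / 5 = 30/5 = 6
  mean(X_2) = (5 + 8 + 2 + 6 + 5) / 5 = 26/5 = 5.2
  x̄ = (6, 5.2),  deviation x̄ - mu_0 = (6, 5.2) - (6, 2) = (0, 3.2).

Step 2 — sample covariance matrix, S[i,j] = (1/(n-1)) · Σ_k (x_{k,i} - mean_i) · (x_{k,j} - mean_j), divisor n-1 = 4:
  S[X_1,X_1] = ((3)·(3) + (3)·(3) + (-1)·(-1) + (-1)·(-1) + (-4)·(-4)) / 4 = 36/4 = 9
  S[X_1,X_2] = ((3)·(-0.2) + (3)·(2.8) + (-1)·(-3.2) + (-1)·(0.8) + (-4)·(-0.2)) / 4 = 11/4 = 2.75
  S[X_2,X_2] = ((-0.2)·(-0.2) + (2.8)·(2.8) + (-3.2)·(-3.2) + (0.8)·(0.8) + (-0.2)·(-0.2)) / 4 = 18.8/4 = 4.7
  S = [[9, 2.75],
 [2.75, 4.7]].

Step 3 — invert S. det(S) = 9·4.7 - (2.75)² = 34.7375.
  S^{-1} = (1/det) · [[d, -b], [-b, a]] = [[0.1353, -0.0792],
 [-0.0792, 0.2591]].

Step 4 — quadratic form (x̄ - mu_0)^T · S^{-1} · (x̄ - mu_0):
  S^{-1} · (x̄ - mu_0) = (-0.2533, 0.8291),
  (x̄ - mu_0)^T · [...] = (0)·(-0.2533) + (3.2)·(0.8291) = 2.653.

Step 5 — scale by n: T² = 5 · 2.653 = 13.2652.

T² ≈ 13.2652


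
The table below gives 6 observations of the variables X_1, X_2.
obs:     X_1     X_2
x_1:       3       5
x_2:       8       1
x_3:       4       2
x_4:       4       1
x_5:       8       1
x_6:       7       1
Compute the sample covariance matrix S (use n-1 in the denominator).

Step 1 — column means:
  mean(X_1) = (3 + 8 + 4 + 4 + 8 + 7) / 6 = 34/6 = 5.6667
  mean(X_2) = (5 + 1 + 2 + 1 + 1 + 1) / 6 = 11/6 = 1.8333

Step 2 — sample covariance S[i,j] = (1/(n-1)) · Σ_k (x_{k,i} - mean_i) · (x_{k,j} - mean_j), with n-1 = 5.
  S[X_1,X_1] = ((-2.6667)·(-2.6667) + (2.3333)·(2.3333) + (-1.6667)·(-1.6667) + (-1.6667)·(-1.6667) + (2.3333)·(2.3333) + (1.3333)·(1.3333)) / 5 = 25.3333/5 = 5.0667
  S[X_1,X_2] = ((-2.6667)·(3.1667) + (2.3333)·(-0.8333) + (-1.6667)·(0.1667) + (-1.6667)·(-0.8333) + (2.3333)·(-0.8333) + (1.3333)·(-0.8333)) / 5 = -12.3333/5 = -2.4667
  S[X_2,X_2] = ((3.1667)·(3.1667) + (-0.8333)·(-0.8333) + (0.1667)·(0.1667) + (-0.8333)·(-0.8333) + (-0.8333)·(-0.8333) + (-0.8333)·(-0.8333)) / 5 = 12.8333/5 = 2.5667

S is symmetric (S[j,i] = S[i,j]). Assembling:

S = [[5.0667, -2.4667],
 [-2.4667, 2.5667]]


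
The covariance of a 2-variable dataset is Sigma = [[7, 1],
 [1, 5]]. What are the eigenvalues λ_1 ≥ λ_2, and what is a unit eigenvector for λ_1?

Step 1 — characteristic polynomial of 2×2 Sigma:
  det(Sigma - λI) = λ² - trace · λ + det = 0.
  trace = 7 + 5 = 12, det = 7·5 - (1)² = 34.
Step 2 — discriminant:
  Δ = trace² - 4·det = 144 - 136 = 8.
Step 3 — eigenvalues:
  λ = (trace ± √Δ)/2 = (12 ± 2.8284)/2,
  λ_1 = 7.4142,  λ_2 = 4.5858.

Step 4 — unit eigenvector for λ_1: solve (Sigma - λ_1 I)v = 0. First row:
  (7 - 7.4142)·v_x + (1)·v_y = 0, i.e. (-0.4142)·v_x + (1)·v_y = 0,
  so v ∝ (b, λ_1 - a) = (1, 0.4142) = u.
  ||u|| = √((1)² + (0.4142)²) = √(1.1716) ≈ 1.0824,
  v_1 = u/||u|| ≈ (0.9239, 0.3827) (||v_1|| = 1).

λ_1 = 7.4142,  λ_2 = 4.5858;  v_1 ≈ (0.9239, 0.3827)


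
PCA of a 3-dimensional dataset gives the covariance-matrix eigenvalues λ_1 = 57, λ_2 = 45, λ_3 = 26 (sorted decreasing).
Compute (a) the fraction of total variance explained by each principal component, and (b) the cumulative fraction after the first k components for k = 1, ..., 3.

Step 1 — total variance = trace(Sigma) = Σ λ_i = 57 + 45 + 26 = 128.

Step 2 — fraction explained by component i = λ_i / Σ λ:
  PC1: 57/128 = 0.4453
  PC2: 45/128 = 0.3516
  PC3: 26/128 = 0.2031

Step 3 — cumulative fraction after k components = (λ_1 + ... + λ_k) / Σ λ:
  k = 1: 57/128 = 0.4453
  k = 2: (57 + 45)/128 = 102/128 = 0.7969
  k = 3: (57 + 45 + 26)/128 = 128/128 = 1

Summary (fraction, with percent):

explained: PC1 0.4453 (44.53%), PC2 0.3516 (35.16%), PC3 0.2031 (20.31%);  cumulative: 0.4453, 0.7969, 1


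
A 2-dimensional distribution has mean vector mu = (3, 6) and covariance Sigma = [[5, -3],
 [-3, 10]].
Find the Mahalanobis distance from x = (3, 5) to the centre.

Step 1 — centre the observation: (x - mu) = (0, -1).

Step 2 — invert Sigma. det(Sigma) = 5·10 - (-3)² = 41.
  Sigma^{-1} = (1/det) · [[d, -b], [-b, a]] = [[0.2439, 0.0732],
 [0.0732, 0.122]].

Step 3 — form the quadratic (x - mu)^T · Sigma^{-1} · (x - mu):
  Sigma^{-1} · (x - mu) = (-0.0732, -0.122).
  (x - mu)^T · [Sigma^{-1} · (x - mu)] = (0)·(-0.0732) + (-1)·(-0.122) = 0.122.

Step 4 — take square root: d = √(0.122) ≈ 0.3492.

d(x, mu) = √(0.122) ≈ 0.3492


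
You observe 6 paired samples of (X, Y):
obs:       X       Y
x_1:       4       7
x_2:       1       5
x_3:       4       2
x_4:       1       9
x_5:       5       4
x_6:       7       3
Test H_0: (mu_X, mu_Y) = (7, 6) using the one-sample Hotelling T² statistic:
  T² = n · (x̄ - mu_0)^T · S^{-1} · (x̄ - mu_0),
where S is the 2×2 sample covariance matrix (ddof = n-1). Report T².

Step 1 — sample mean vector:
  mean(X) = (4 + 1 + 4 + 1 + 5 + 7) / 6 = 22/6 = 3.6667
  mean(Y) = (7 + 5 + 2 + 9 + 4 + 3) / 6 = 30/6 = 5
  x̄ = (3.6667, 5),  deviation x̄ - mu_0 = (3.6667, 5) - (7, 6) = (-3.3333, -1).

Step 2 — sample covariance matrix, S[i,j] = (1/(n-1)) · Σ_k (x_{k,i} - mean_i) · (x_{k,j} - mean_j), divisor n-1 = 5:
  S[X,X] = ((0.3333)·(0.3333) + (-2.6667)·(-2.6667) + (0.3333)·(0.3333) + (-2.6667)·(-2.6667) + (1.3333)·(1.3333) + (3.3333)·(3.3333)) / 5 = 27.3333/5 = 5.4667
  S[X,Y] = ((0.3333)·(2) + (-2.6667)·(0) + (0.3333)·(-3) + (-2.6667)·(4) + (1.3333)·(-1) + (3.3333)·(-2)) / 5 = -19/5 = -3.8
  S[Y,Y] = ((2)·(2) + (0)·(0) + (-3)·(-3) + (4)·(4) + (-1)·(-1) + (-2)·(-2)) / 5 = 34/5 = 6.8
  S = [[5.4667, -3.8],
 [-3.8, 6.8]].

Step 3 — invert S. det(S) = 5.4667·6.8 - (-3.8)² = 22.7333.
  S^{-1} = (1/det) · [[d, -b], [-b, a]] = [[0.2991, 0.1672],
 [0.1672, 0.2405]].

Step 4 — quadratic form (x̄ - mu_0)^T · S^{-1} · (x̄ - mu_0):
  S^{-1} · (x̄ - mu_0) = (-1.1642, -0.7977),
  (x̄ - mu_0)^T · [...] = (-3.3333)·(-1.1642) + (-1)·(-0.7977) = 4.6784.

Step 5 — scale by n: T² = 6 · 4.6784 = 28.0704.

T² ≈ 28.0704


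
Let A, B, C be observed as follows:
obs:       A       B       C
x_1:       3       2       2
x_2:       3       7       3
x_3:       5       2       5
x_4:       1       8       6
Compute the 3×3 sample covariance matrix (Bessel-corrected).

Step 1 — column means:
  mean(A) = (3 + 3 + 5 + 1) / 4 = 12/4 = 3
  mean(B) = (2 + 7 + 2 + 8) / 4 = 19/4 = 4.75
  mean(C) = (2 + 3 + 5 + 6) / 4 = 16/4 = 4

Step 2 — sample covariance S[i,j] = (1/(n-1)) · Σ_k (x_{k,i} - mean_i) · (x_{k,j} - mean_j), with n-1 = 3.
  S[A,A] = ((0)·(0) + (0)·(0) + (2)·(2) + (-2)·(-2)) / 3 = 8/3 = 2.6667
  S[A,B] = ((0)·(-2.75) + (0)·(2.25) + (2)·(-2.75) + (-2)·(3.25)) / 3 = -12/3 = -4
  S[A,C] = ((0)·(-2) + (0)·(-1) + (2)·(1) + (-2)·(2)) / 3 = -2/3 = -0.6667
  S[B,B] = ((-2.75)·(-2.75) + (2.25)·(2.25) + (-2.75)·(-2.75) + (3.25)·(3.25)) / 3 = 30.75/3 = 10.25
  S[B,C] = ((-2.75)·(-2) + (2.25)·(-1) + (-2.75)·(1) + (3.25)·(2)) / 3 = 7/3 = 2.3333
  S[C,C] = ((-2)·(-2) + (-1)·(-1) + (1)·(1) + (2)·(2)) / 3 = 10/3 = 3.3333

S is symmetric (S[j,i] = S[i,j]). Assembling:

S = [[2.6667, -4, -0.6667],
 [-4, 10.25, 2.3333],
 [-0.6667, 2.3333, 3.3333]]


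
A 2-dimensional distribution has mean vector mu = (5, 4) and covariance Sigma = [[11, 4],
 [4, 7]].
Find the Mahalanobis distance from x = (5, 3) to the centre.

Step 1 — centre the observation: (x - mu) = (0, -1).

Step 2 — invert Sigma. det(Sigma) = 11·7 - (4)² = 61.
  Sigma^{-1} = (1/det) · [[d, -b], [-b, a]] = [[0.1148, -0.0656],
 [-0.0656, 0.1803]].

Step 3 — form the quadratic (x - mu)^T · Sigma^{-1} · (x - mu):
  Sigma^{-1} · (x - mu) = (0.0656, -0.1803).
  (x - mu)^T · [Sigma^{-1} · (x - mu)] = (0)·(0.0656) + (-1)·(-0.1803) = 0.1803.

Step 4 — take square root: d = √(0.1803) ≈ 0.4247.

d(x, mu) = √(0.1803) ≈ 0.4247


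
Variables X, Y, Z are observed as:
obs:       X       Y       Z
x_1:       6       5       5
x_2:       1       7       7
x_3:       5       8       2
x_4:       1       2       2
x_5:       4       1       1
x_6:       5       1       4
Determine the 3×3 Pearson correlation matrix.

Step 1 — column means:
  mean(X) = (6 + 1 + 5 + 1 + 4 + 5) / 6 = 22/6 = 3.6667
  mean(Y) = (5 + 7 + 8 + 2 + 1 + 1) / 6 = 24/6 = 4
  mean(Z) = (5 + 7 + 2 + 2 + 1 + 4) / 6 = 21/6 = 3.5

Step 2 — sample variances and covariances s[i,j] = (1/(n-1)) · Σ_k (x_{k,i} - mean_i) · (x_{k,j} - mean_j), with n-1 = 5:
  s[X,X] = ((2.3333)·(2.3333) + (-2.6667)·(-2.6667) + (1.3333)·(1.3333) + (-2.6667)·(-2.6667) + (0.3333)·(0.3333) + (1.3333)·(1.3333)) / 5 = 23.3333/5 = 4.6667
  s[X,Y] = ((2.3333)·(1) + (-2.6667)·(3) + (1.3333)·(4) + (-2.6667)·(-2) + (0.3333)·(-3) + (1.3333)·(-3)) / 5 = 0/5 = 0
  s[X,Z] = ((2.3333)·(1.5) + (-2.6667)·(3.5) + (1.3333)·(-1.5) + (-2.6667)·(-1.5) + (0.3333)·(-2.5) + (1.3333)·(0.5)) / 5 = -4/5 = -0.8
  s[Y,Y] = ((1)·(1) + (3)·(3) + (4)·(4) + (-2)·(-2) + (-3)·(-3) + (-3)·(-3)) / 5 = 48/5 = 9.6
  s[Y,Z] = ((1)·(1.5) + (3)·(3.5) + (4)·(-1.5) + (-2)·(-1.5) + (-3)·(-2.5) + (-3)·(0.5)) / 5 = 15/5 = 3
  s[Z,Z] = ((1.5)·(1.5) + (3.5)·(3.5) + (-1.5)·(-1.5) + (-1.5)·(-1.5) + (-2.5)·(-2.5) + (0.5)·(0.5)) / 5 = 25.5/5 = 5.1
  Sample standard deviations s_i = √(s[i,i]):
  s(X) = √(4.6667) = 2.1602
  s(Y) = √(9.6) = 3.0984
  s(Z) = √(5.1) = 2.2583

Step 3 — r_{ij} = s_{ij} / (s_i · s_j):
  r[X,X] = 1 (diagonal).
  r[X,Y] = 0 / (2.1602 · 3.0984) = 0 / 6.6933 = 0
  r[X,Z] = -0.8 / (2.1602 · 2.2583) = -0.8 / 4.8785 = -0.164
  r[Y,Y] = 1 (diagonal).
  r[Y,Z] = 3 / (3.0984 · 2.2583) = 3 / 6.9971 = 0.4287
  r[Z,Z] = 1 (diagonal).

R is symmetric with unit diagonal. Assembling:

R = [[1, 0, -0.164],
 [0, 1, 0.4287],
 [-0.164, 0.4287, 1]]


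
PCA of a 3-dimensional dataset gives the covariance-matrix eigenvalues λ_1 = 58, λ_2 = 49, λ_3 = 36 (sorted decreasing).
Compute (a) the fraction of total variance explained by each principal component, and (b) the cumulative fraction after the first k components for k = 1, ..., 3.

Step 1 — total variance = trace(Sigma) = Σ λ_i = 58 + 49 + 36 = 143.

Step 2 — fraction explained by component i = λ_i / Σ λ:
  PC1: 58/143 = 0.4056
  PC2: 49/143 = 0.3427
  PC3: 36/143 = 0.2517

Step 3 — cumulative fraction after k components = (λ_1 + ... + λ_k) / Σ λ:
  k = 1: 58/143 = 0.4056
  k = 2: (58 + 49)/143 = 107/143 = 0.7483
  k = 3: (58 + 49 + 36)/143 = 143/143 = 1

Summary (fraction, with percent):

explained: PC1 0.4056 (40.56%), PC2 0.3427 (34.27%), PC3 0.2517 (25.17%);  cumulative: 0.4056, 0.7483, 1


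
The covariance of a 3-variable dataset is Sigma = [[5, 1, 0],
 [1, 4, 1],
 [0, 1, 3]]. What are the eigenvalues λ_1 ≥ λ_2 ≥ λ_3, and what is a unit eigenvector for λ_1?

Step 1 — characteristic polynomial p(λ) = det(λI - Sigma) = λ³ - tr·λ² + c_1·λ - det, where tr = trace, c_1 = sum of the principal 2×2 minors, det = det(Sigma):
  tr = 5 + 4 + 3 = 12,
  c_1 = (5·4 - (1)²) + (5·3 - (0)²) + (4·3 - (1)²) = 19 + 15 + 11 = 45,
  det = 5·(4·3 - (1)²) - (1)·((1)·3 - (1)·(0)) + (0)·((1)·(1) - 4·(0)) = 5·(11) - (1)·(3) + (0)·(1) = 52.
  So p(λ) = λ³ - 12λ² + 45λ - 52.
Step 2 — look for an integer root (rational root theorem: any rational root is an integer divisor of 52). Testing λ = 4:
  p(4) = 64 - 192 + 180 - 52 = 0  ✓
  Dividing out (λ - 4): p(λ) = (λ - 4)(λ² - 8λ + 13).
Step 3 — remaining eigenvalues from the quadratic λ² - 8λ + 13 = 0:
  Δ = 8² - 4·13 = 64 - 52 = 12,  λ = (8 ± √12)/2 = (8 ± 3.4641)/2 ≈ 5.7321 or 2.2679.
  Sorted: λ_1 = 5.7321,  λ_2 = 4,  λ_3 = 2.2679  (check: sum = 12 = tr ✓).

Step 4 — unit eigenvector for λ_1 ≈ 5.7321: v spans the null space of (Sigma - λ_1 I), whose rows are
  r_1 = (-0.7321, 1, 0),  r_2 = (1, -1.7321, 1),  r_3 = (0, 1, -2.7321).
  v is orthogonal to every row, so take v ∝ r_1 × r_2 = ((1)·(1) - (0)·(-1.7321), (0)·(1) - (-0.7321)·(1), (-0.7321)·(-1.7321) - (1)·(1)) ≈ (1, 0.7321, 0.2679).
  Let u = (1, 0.7321, 0.2679).
  ||u|| = √((1)² + (0.7321)² + (0.2679)²) = √(1.6077) ≈ 1.2679,  v_1 = u/||u|| ≈ (0.7887, 0.5774, 0.2113) (||v_1|| = 1).

λ_1 = 5.7321,  λ_2 = 4,  λ_3 = 2.2679;  v_1 ≈ (0.7887, 0.5774, 0.2113)


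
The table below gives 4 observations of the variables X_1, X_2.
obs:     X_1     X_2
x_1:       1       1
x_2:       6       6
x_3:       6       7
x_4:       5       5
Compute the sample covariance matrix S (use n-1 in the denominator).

Step 1 — column means:
  mean(X_1) = (1 + 6 + 6 + 5) / 4 = 18/4 = 4.5
  mean(X_2) = (1 + 6 + 7 + 5) / 4 = 19/4 = 4.75

Step 2 — sample covariance S[i,j] = (1/(n-1)) · Σ_k (x_{k,i} - mean_i) · (x_{k,j} - mean_j), with n-1 = 3.
  S[X_1,X_1] = ((-3.5)·(-3.5) + (1.5)·(1.5) + (1.5)·(1.5) + (0.5)·(0.5)) / 3 = 17/3 = 5.6667
  S[X_1,X_2] = ((-3.5)·(-3.75) + (1.5)·(1.25) + (1.5)·(2.25) + (0.5)·(0.25)) / 3 = 18.5/3 = 6.1667
  S[X_2,X_2] = ((-3.75)·(-3.75) + (1.25)·(1.25) + (2.25)·(2.25) + (0.25)·(0.25)) / 3 = 20.75/3 = 6.9167

S is symmetric (S[j,i] = S[i,j]). Assembling:

S = [[5.6667, 6.1667],
 [6.1667, 6.9167]]


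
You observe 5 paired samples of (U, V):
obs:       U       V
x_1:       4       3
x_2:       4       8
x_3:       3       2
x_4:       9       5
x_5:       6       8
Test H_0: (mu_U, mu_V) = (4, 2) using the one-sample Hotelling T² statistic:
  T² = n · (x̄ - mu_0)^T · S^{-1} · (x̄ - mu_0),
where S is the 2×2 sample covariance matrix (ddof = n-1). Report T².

Step 1 — sample mean vector:
  mean(U) = (4 + 4 + 3 + 9 + 6) / 5 = 26/5 = 5.2
  mean(V) = (3 + 8 + 2 + 5 + 8) / 5 = 26/5 = 5.2
  x̄ = (5.2, 5.2),  deviation x̄ - mu_0 = (5.2, 5.2) - (4, 2) = (1.2, 3.2).

Step 2 — sample covariance matrix, S[i,j] = (1/(n-1)) · Σ_k (x_{k,i} - mean_i) · (x_{k,j} - mean_j), divisor n-1 = 4:
  S[U,U] = ((-1.2)·(-1.2) + (-1.2)·(-1.2) + (-2.2)·(-2.2) + (3.8)·(3.8) + (0.8)·(0.8)) / 4 = 22.8/4 = 5.7
  S[U,V] = ((-1.2)·(-2.2) + (-1.2)·(2.8) + (-2.2)·(-3.2) + (3.8)·(-0.2) + (0.8)·(2.8)) / 4 = 7.8/4 = 1.95
  S[V,V] = ((-2.2)·(-2.2) + (2.8)·(2.8) + (-3.2)·(-3.2) + (-0.2)·(-0.2) + (2.8)·(2.8)) / 4 = 30.8/4 = 7.7
  S = [[5.7, 1.95],
 [1.95, 7.7]].

Step 3 — invert S. det(S) = 5.7·7.7 - (1.95)² = 40.0875.
  S^{-1} = (1/det) · [[d, -b], [-b, a]] = [[0.1921, -0.0486],
 [-0.0486, 0.1422]].

Step 4 — quadratic form (x̄ - mu_0)^T · S^{-1} · (x̄ - mu_0):
  S^{-1} · (x̄ - mu_0) = (0.0748, 0.3966),
  (x̄ - mu_0)^T · [...] = (1.2)·(0.0748) + (3.2)·(0.3966) = 1.359.

Step 5 — scale by n: T² = 5 · 1.359 = 6.7951.

T² ≈ 6.7951


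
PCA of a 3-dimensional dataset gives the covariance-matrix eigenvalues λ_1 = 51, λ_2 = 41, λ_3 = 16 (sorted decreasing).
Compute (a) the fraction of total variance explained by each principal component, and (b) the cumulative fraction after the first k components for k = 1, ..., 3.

Step 1 — total variance = trace(Sigma) = Σ λ_i = 51 + 41 + 16 = 108.

Step 2 — fraction explained by component i = λ_i / Σ λ:
  PC1: 51/108 = 0.4722
  PC2: 41/108 = 0.3796
  PC3: 16/108 = 0.1481

Step 3 — cumulative fraction after k components = (λ_1 + ... + λ_k) / Σ λ:
  k = 1: 51/108 = 0.4722
  k = 2: (51 + 41)/108 = 92/108 = 0.8519
  k = 3: (51 + 41 + 16)/108 = 108/108 = 1

Summary (fraction, with percent):

explained: PC1 0.4722 (47.22%), PC2 0.3796 (37.96%), PC3 0.1481 (14.81%);  cumulative: 0.4722, 0.8519, 1


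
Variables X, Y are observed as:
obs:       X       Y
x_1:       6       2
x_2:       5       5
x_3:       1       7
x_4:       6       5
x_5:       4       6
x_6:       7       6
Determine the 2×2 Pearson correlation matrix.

Step 1 — column means:
  mean(X) = (6 + 5 + 1 + 6 + 4 + 7) / 6 = 29/6 = 4.8333
  mean(Y) = (2 + 5 + 7 + 5 + 6 + 6) / 6 = 31/6 = 5.1667

Step 2 — sample variances and covariances s[i,j] = (1/(n-1)) · Σ_k (x_{k,i} - mean_i) · (x_{k,j} - mean_j), with n-1 = 5:
  s[X,X] = ((1.1667)·(1.1667) + (0.1667)·(0.1667) + (-3.8333)·(-3.8333) + (1.1667)·(1.1667) + (-0.8333)·(-0.8333) + (2.1667)·(2.1667)) / 5 = 22.8333/5 = 4.5667
  s[X,Y] = ((1.1667)·(-3.1667) + (0.1667)·(-0.1667) + (-3.8333)·(1.8333) + (1.1667)·(-0.1667) + (-0.8333)·(0.8333) + (2.1667)·(0.8333)) / 5 = -9.8333/5 = -1.9667
  s[Y,Y] = ((-3.1667)·(-3.1667) + (-0.1667)·(-0.1667) + (1.8333)·(1.8333) + (-0.1667)·(-0.1667) + (0.8333)·(0.8333) + (0.8333)·(0.8333)) / 5 = 14.8333/5 = 2.9667
  Sample standard deviations s_i = √(s[i,i]):
  s(X) = √(4.5667) = 2.137
  s(Y) = √(2.9667) = 1.7224

Step 3 — r_{ij} = s_{ij} / (s_i · s_j):
  r[X,X] = 1 (diagonal).
  r[X,Y] = -1.9667 / (2.137 · 1.7224) = -1.9667 / 3.6807 = -0.5343
  r[Y,Y] = 1 (diagonal).

R is symmetric with unit diagonal. Assembling:

R = [[1, -0.5343],
 [-0.5343, 1]]


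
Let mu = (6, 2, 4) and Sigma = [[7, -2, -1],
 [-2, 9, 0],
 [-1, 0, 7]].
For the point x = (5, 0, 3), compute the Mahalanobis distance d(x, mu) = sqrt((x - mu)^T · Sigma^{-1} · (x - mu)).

Step 1 — centre the observation: (x - mu) = (-1, -2, -1).

Step 2 — invert Sigma (cofactor / det for 3×3, or solve directly):
  Sigma^{-1} = [[0.1559, 0.0347, 0.0223],
 [0.0347, 0.1188, 0.005],
 [0.0223, 0.005, 0.146]].

Step 3 — form the quadratic (x - mu)^T · Sigma^{-1} · (x - mu):
  Sigma^{-1} · (x - mu) = (-0.2475, -0.2772, -0.1782).
  (x - mu)^T · [Sigma^{-1} · (x - mu)] = (-1)·(-0.2475) + (-2)·(-0.2772) + (-1)·(-0.1782) = 0.9802.

Step 4 — take square root: d = √(0.9802) ≈ 0.99.

d(x, mu) = √(0.9802) ≈ 0.99


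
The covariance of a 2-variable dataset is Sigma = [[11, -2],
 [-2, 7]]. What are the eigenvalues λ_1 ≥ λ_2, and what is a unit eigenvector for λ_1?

Step 1 — characteristic polynomial of 2×2 Sigma:
  det(Sigma - λI) = λ² - trace · λ + det = 0.
  trace = 11 + 7 = 18, det = 11·7 - (-2)² = 73.
Step 2 — discriminant:
  Δ = trace² - 4·det = 324 - 292 = 32.
Step 3 — eigenvalues:
  λ = (trace ± √Δ)/2 = (18 ± 5.6569)/2,
  λ_1 = 11.8284,  λ_2 = 6.1716.

Step 4 — unit eigenvector for λ_1: solve (Sigma - λ_1 I)v = 0. First row:
  (11 - 11.8284)·v_x + (-2)·v_y = 0, i.e. (-0.8284)·v_x + (-2)·v_y = 0,
  so v ∝ (b, λ_1 - a) = (-2, 0.8284); multiply by -1 so the first entry is positive: u = (2, -0.8284).
  ||u|| = √((2)² + (-0.8284)²) = √(4.6863) ≈ 2.1648,
  v_1 = u/||u|| ≈ (0.9239, -0.3827) (||v_1|| = 1).

λ_1 = 11.8284,  λ_2 = 6.1716;  v_1 ≈ (0.9239, -0.3827)


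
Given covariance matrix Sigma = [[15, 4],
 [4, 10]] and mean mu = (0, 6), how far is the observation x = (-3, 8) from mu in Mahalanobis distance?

Step 1 — centre the observation: (x - mu) = (-3, 2).

Step 2 — invert Sigma. det(Sigma) = 15·10 - (4)² = 134.
  Sigma^{-1} = (1/det) · [[d, -b], [-b, a]] = [[0.0746, -0.0299],
 [-0.0299, 0.1119]].

Step 3 — form the quadratic (x - mu)^T · Sigma^{-1} · (x - mu):
  Sigma^{-1} · (x - mu) = (-0.2836, 0.3134).
  (x - mu)^T · [Sigma^{-1} · (x - mu)] = (-3)·(-0.2836) + (2)·(0.3134) = 1.4776.

Step 4 — take square root: d = √(1.4776) ≈ 1.2156.

d(x, mu) = √(1.4776) ≈ 1.2156


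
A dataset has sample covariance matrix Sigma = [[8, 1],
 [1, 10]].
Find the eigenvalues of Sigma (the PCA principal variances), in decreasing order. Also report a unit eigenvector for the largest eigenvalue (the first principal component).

Step 1 — characteristic polynomial of 2×2 Sigma:
  det(Sigma - λI) = λ² - trace · λ + det = 0.
  trace = 8 + 10 = 18, det = 8·10 - (1)² = 79.
Step 2 — discriminant:
  Δ = trace² - 4·det = 324 - 316 = 8.
Step 3 — eigenvalues:
  λ = (trace ± √Δ)/2 = (18 ± 2.8284)/2,
  λ_1 = 10.4142,  λ_2 = 7.5858.

Step 4 — unit eigenvector for λ_1: solve (Sigma - λ_1 I)v = 0. First row:
  (8 - 10.4142)·v_x + (1)·v_y = 0, i.e. (-2.4142)·v_x + (1)·v_y = 0,
  so v ∝ (b, λ_1 - a) = (1, 2.4142) = u.
  ||u|| = √((1)² + (2.4142)²) = √(6.8284) ≈ 2.6131,
  v_1 = u/||u|| ≈ (0.3827, 0.9239) (||v_1|| = 1).

λ_1 = 10.4142,  λ_2 = 7.5858;  v_1 ≈ (0.3827, 0.9239)


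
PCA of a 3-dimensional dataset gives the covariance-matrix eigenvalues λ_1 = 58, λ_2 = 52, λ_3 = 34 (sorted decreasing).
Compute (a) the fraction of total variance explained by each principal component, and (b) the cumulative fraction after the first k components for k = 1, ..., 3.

Step 1 — total variance = trace(Sigma) = Σ λ_i = 58 + 52 + 34 = 144.

Step 2 — fraction explained by component i = λ_i / Σ λ:
  PC1: 58/144 = 0.4028
  PC2: 52/144 = 0.3611
  PC3: 34/144 = 0.2361

Step 3 — cumulative fraction after k components = (λ_1 + ... + λ_k) / Σ λ:
  k = 1: 58/144 = 0.4028
  k = 2: (58 + 52)/144 = 110/144 = 0.7639
  k = 3: (58 + 52 + 34)/144 = 144/144 = 1

Summary (fraction, with percent):

explained: PC1 0.4028 (40.28%), PC2 0.3611 (36.11%), PC3 0.2361 (23.61%);  cumulative: 0.4028, 0.7639, 1


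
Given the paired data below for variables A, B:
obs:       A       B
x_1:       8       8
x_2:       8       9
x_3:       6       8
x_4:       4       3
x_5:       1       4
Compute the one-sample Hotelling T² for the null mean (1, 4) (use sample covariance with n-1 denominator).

Step 1 — sample mean vector:
  mean(A) = (8 + 8 + 6 + 4 + 1) / 5 = 27/5 = 5.4
  mean(B) = (8 + 9 + 8 + 3 + 4) / 5 = 32/5 = 6.4
  x̄ = (5.4, 6.4),  deviation x̄ - mu_0 = (5.4, 6.4) - (1, 4) = (4.4, 2.4).

Step 2 — sample covariance matrix, S[i,j] = (1/(n-1)) · Σ_k (x_{k,i} - mean_i) · (x_{k,j} - mean_j), divisor n-1 = 4:
  S[A,A] = ((2.6)·(2.6) + (2.6)·(2.6) + (0.6)·(0.6) + (-1.4)·(-1.4) + (-4.4)·(-4.4)) / 4 = 35.2/4 = 8.8
  S[A,B] = ((2.6)·(1.6) + (2.6)·(2.6) + (0.6)·(1.6) + (-1.4)·(-3.4) + (-4.4)·(-2.4)) / 4 = 27.2/4 = 6.8
  S[B,B] = ((1.6)·(1.6) + (2.6)·(2.6) + (1.6)·(1.6) + (-3.4)·(-3.4) + (-2.4)·(-2.4)) / 4 = 29.2/4 = 7.3
  S = [[8.8, 6.8],
 [6.8, 7.3]].

Step 3 — invert S. det(S) = 8.8·7.3 - (6.8)² = 18.
  S^{-1} = (1/det) · [[d, -b], [-b, a]] = [[0.4056, -0.3778],
 [-0.3778, 0.4889]].

Step 4 — quadratic form (x̄ - mu_0)^T · S^{-1} · (x̄ - mu_0):
  S^{-1} · (x̄ - mu_0) = (0.8778, -0.4889),
  (x̄ - mu_0)^T · [...] = (4.4)·(0.8778) + (2.4)·(-0.4889) = 2.6889.

Step 5 — scale by n: T² = 5 · 2.6889 = 13.4444.

T² ≈ 13.4444


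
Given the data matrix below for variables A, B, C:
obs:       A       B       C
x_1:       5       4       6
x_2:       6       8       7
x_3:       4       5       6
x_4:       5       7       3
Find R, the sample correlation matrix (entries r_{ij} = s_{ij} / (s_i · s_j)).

Step 1 — column means:
  mean(A) = (5 + 6 + 4 + 5) / 4 = 20/4 = 5
  mean(B) = (4 + 8 + 5 + 7) / 4 = 24/4 = 6
  mean(C) = (6 + 7 + 6 + 3) / 4 = 22/4 = 5.5

Step 2 — sample variances and covariances s[i,j] = (1/(n-1)) · Σ_k (x_{k,i} - mean_i) · (x_{k,j} - mean_j), with n-1 = 3:
  s[A,A] = ((0)·(0) + (1)·(1) + (-1)·(-1) + (0)·(0)) / 3 = 2/3 = 0.6667
  s[A,B] = ((0)·(-2) + (1)·(2) + (-1)·(-1) + (0)·(1)) / 3 = 3/3 = 1
  s[A,C] = ((0)·(0.5) + (1)·(1.5) + (-1)·(0.5) + (0)·(-2.5)) / 3 = 1/3 = 0.3333
  s[B,B] = ((-2)·(-2) + (2)·(2) + (-1)·(-1) + (1)·(1)) / 3 = 10/3 = 3.3333
  s[B,C] = ((-2)·(0.5) + (2)·(1.5) + (-1)·(0.5) + (1)·(-2.5)) / 3 = -1/3 = -0.3333
  s[C,C] = ((0.5)·(0.5) + (1.5)·(1.5) + (0.5)·(0.5) + (-2.5)·(-2.5)) / 3 = 9/3 = 3
  Sample standard deviations s_i = √(s[i,i]):
  s(A) = √(0.6667) = 0.8165
  s(B) = √(3.3333) = 1.8257
  s(C) = √(3) = 1.7321

Step 3 — r_{ij} = s_{ij} / (s_i · s_j):
  r[A,A] = 1 (diagonal).
  r[A,B] = 1 / (0.8165 · 1.8257) = 1 / 1.4907 = 0.6708
  r[A,C] = 0.3333 / (0.8165 · 1.7321) = 0.3333 / 1.4142 = 0.2357
  r[B,B] = 1 (diagonal).
  r[B,C] = -0.3333 / (1.8257 · 1.7321) = -0.3333 / 3.1623 = -0.1054
  r[C,C] = 1 (diagonal).

R is symmetric with unit diagonal. Assembling:

R = [[1, 0.6708, 0.2357],
 [0.6708, 1, -0.1054],
 [0.2357, -0.1054, 1]]


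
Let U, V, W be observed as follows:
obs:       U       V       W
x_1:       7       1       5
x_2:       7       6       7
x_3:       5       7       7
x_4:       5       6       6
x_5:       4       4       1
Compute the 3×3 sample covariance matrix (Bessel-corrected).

Step 1 — column means:
  mean(U) = (7 + 7 + 5 + 5 + 4) / 5 = 28/5 = 5.6
  mean(V) = (1 + 6 + 7 + 6 + 4) / 5 = 24/5 = 4.8
  mean(W) = (5 + 7 + 7 + 6 + 1) / 5 = 26/5 = 5.2

Step 2 — sample covariance S[i,j] = (1/(n-1)) · Σ_k (x_{k,i} - mean_i) · (x_{k,j} - mean_j), with n-1 = 4.
  S[U,U] = ((1.4)·(1.4) + (1.4)·(1.4) + (-0.6)·(-0.6) + (-0.6)·(-0.6) + (-1.6)·(-1.6)) / 4 = 7.2/4 = 1.8
  S[U,V] = ((1.4)·(-3.8) + (1.4)·(1.2) + (-0.6)·(2.2) + (-0.6)·(1.2) + (-1.6)·(-0.8)) / 4 = -4.4/4 = -1.1
  S[U,W] = ((1.4)·(-0.2) + (1.4)·(1.8) + (-0.6)·(1.8) + (-0.6)·(0.8) + (-1.6)·(-4.2)) / 4 = 7.4/4 = 1.85
  S[V,V] = ((-3.8)·(-3.8) + (1.2)·(1.2) + (2.2)·(2.2) + (1.2)·(1.2) + (-0.8)·(-0.8)) / 4 = 22.8/4 = 5.7
  S[V,W] = ((-3.8)·(-0.2) + (1.2)·(1.8) + (2.2)·(1.8) + (1.2)·(0.8) + (-0.8)·(-4.2)) / 4 = 11.2/4 = 2.8
  S[W,W] = ((-0.2)·(-0.2) + (1.8)·(1.8) + (1.8)·(1.8) + (0.8)·(0.8) + (-4.2)·(-4.2)) / 4 = 24.8/4 = 6.2

S is symmetric (S[j,i] = S[i,j]). Assembling:

S = [[1.8, -1.1, 1.85],
 [-1.1, 5.7, 2.8],
 [1.85, 2.8, 6.2]]


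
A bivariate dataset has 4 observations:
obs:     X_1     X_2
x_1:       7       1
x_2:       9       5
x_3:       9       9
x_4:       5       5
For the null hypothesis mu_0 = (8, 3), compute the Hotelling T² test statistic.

Step 1 — sample mean vector:
  mean(X_1) = (7 + 9 + 9 + 5) / 4 = 30/4 = 7.5
  mean(X_2) = (1 + 5 + 9 + 5) / 4 = 20/4 = 5
  x̄ = (7.5, 5),  deviation x̄ - mu_0 = (7.5, 5) - (8, 3) = (-0.5, 2).

Step 2 — sample covariance matrix, S[i,j] = (1/(n-1)) · Σ_k (x_{k,i} - mean_i) · (x_{k,j} - mean_j), divisor n-1 = 3:
  S[X_1,X_1] = ((-0.5)·(-0.5) + (1.5)·(1.5) + (1.5)·(1.5) + (-2.5)·(-2.5)) / 3 = 11/3 = 3.6667
  S[X_1,X_2] = ((-0.5)·(-4) + (1.5)·(0) + (1.5)·(4) + (-2.5)·(0)) / 3 = 8/3 = 2.6667
  S[X_2,X_2] = ((-4)·(-4) + (0)·(0) + (4)·(4) + (0)·(0)) / 3 = 32/3 = 10.6667
  S = [[3.6667, 2.6667],
 [2.6667, 10.6667]].

Step 3 — invert S. det(S) = 3.6667·10.6667 - (2.6667)² = 32.
  S^{-1} = (1/det) · [[d, -b], [-b, a]] = [[0.3333, -0.0833],
 [-0.0833, 0.1146]].

Step 4 — quadratic form (x̄ - mu_0)^T · S^{-1} · (x̄ - mu_0):
  S^{-1} · (x̄ - mu_0) = (-0.3333, 0.2708),
  (x̄ - mu_0)^T · [...] = (-0.5)·(-0.3333) + (2)·(0.2708) = 0.7083.

Step 5 — scale by n: T² = 4 · 0.7083 = 2.8333.

T² ≈ 2.8333


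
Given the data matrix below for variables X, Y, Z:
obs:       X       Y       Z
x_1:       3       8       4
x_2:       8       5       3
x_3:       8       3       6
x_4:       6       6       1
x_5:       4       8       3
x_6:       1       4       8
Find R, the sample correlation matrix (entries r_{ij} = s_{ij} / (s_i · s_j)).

Step 1 — column means:
  mean(X) = (3 + 8 + 8 + 6 + 4 + 1) / 6 = 30/6 = 5
  mean(Y) = (8 + 5 + 3 + 6 + 8 + 4) / 6 = 34/6 = 5.6667
  mean(Z) = (4 + 3 + 6 + 1 + 3 + 8) / 6 = 25/6 = 4.1667

Step 2 — sample variances and covariances s[i,j] = (1/(n-1)) · Σ_k (x_{k,i} - mean_i) · (x_{k,j} - mean_j), with n-1 = 5:
  s[X,X] = ((-2)·(-2) + (3)·(3) + (3)·(3) + (1)·(1) + (-1)·(-1) + (-4)·(-4)) / 5 = 40/5 = 8
  s[X,Y] = ((-2)·(2.3333) + (3)·(-0.6667) + (3)·(-2.6667) + (1)·(0.3333) + (-1)·(2.3333) + (-4)·(-1.6667)) / 5 = -10/5 = -2
  s[X,Z] = ((-2)·(-0.1667) + (3)·(-1.1667) + (3)·(1.8333) + (1)·(-3.1667) + (-1)·(-1.1667) + (-4)·(3.8333)) / 5 = -15/5 = -3
  s[Y,Y] = ((2.3333)·(2.3333) + (-0.6667)·(-0.6667) + (-2.6667)·(-2.6667) + (0.3333)·(0.3333) + (2.3333)·(2.3333) + (-1.6667)·(-1.6667)) / 5 = 21.3333/5 = 4.2667
  s[Y,Z] = ((2.3333)·(-0.1667) + (-0.6667)·(-1.1667) + (-2.6667)·(1.8333) + (0.3333)·(-3.1667) + (2.3333)·(-1.1667) + (-1.6667)·(3.8333)) / 5 = -14.6667/5 = -2.9333
  s[Z,Z] = ((-0.1667)·(-0.1667) + (-1.1667)·(-1.1667) + (1.8333)·(1.8333) + (-3.1667)·(-3.1667) + (-1.1667)·(-1.1667) + (3.8333)·(3.8333)) / 5 = 30.8333/5 = 6.1667
  Sample standard deviations s_i = √(s[i,i]):
  s(X) = √(8) = 2.8284
  s(Y) = √(4.2667) = 2.0656
  s(Z) = √(6.1667) = 2.4833

Step 3 — r_{ij} = s_{ij} / (s_i · s_j):
  r[X,X] = 1 (diagonal).
  r[X,Y] = -2 / (2.8284 · 2.0656) = -2 / 5.8424 = -0.3423
  r[X,Z] = -3 / (2.8284 · 2.4833) = -3 / 7.0238 = -0.4271
  r[Y,Y] = 1 (diagonal).
  r[Y,Z] = -2.9333 / (2.0656 · 2.4833) = -2.9333 / 5.1294 = -0.5719
  r[Z,Z] = 1 (diagonal).

R is symmetric with unit diagonal. Assembling:

R = [[1, -0.3423, -0.4271],
 [-0.3423, 1, -0.5719],
 [-0.4271, -0.5719, 1]]


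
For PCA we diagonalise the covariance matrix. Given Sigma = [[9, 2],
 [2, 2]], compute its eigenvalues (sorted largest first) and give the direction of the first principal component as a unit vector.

Step 1 — characteristic polynomial of 2×2 Sigma:
  det(Sigma - λI) = λ² - trace · λ + det = 0.
  trace = 9 + 2 = 11, det = 9·2 - (2)² = 14.
Step 2 — discriminant:
  Δ = trace² - 4·det = 121 - 56 = 65.
Step 3 — eigenvalues:
  λ = (trace ± √Δ)/2 = (11 ± 8.0623)/2,
  λ_1 = 9.5311,  λ_2 = 1.4689.

Step 4 — unit eigenvector for λ_1: solve (Sigma - λ_1 I)v = 0. First row:
  (9 - 9.5311)·v_x + (2)·v_y = 0, i.e. (-0.5311)·v_x + (2)·v_y = 0,
  so v ∝ (b, λ_1 - a) = (2, 0.5311) = u.
  ||u|| = √((2)² + (0.5311)²) = √(4.2821) ≈ 2.0693,
  v_1 = u/||u|| ≈ (0.9665, 0.2567) (||v_1|| = 1).

λ_1 = 9.5311,  λ_2 = 1.4689;  v_1 ≈ (0.9665, 0.2567)


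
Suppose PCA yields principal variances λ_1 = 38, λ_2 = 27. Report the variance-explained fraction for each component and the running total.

Step 1 — total variance = trace(Sigma) = Σ λ_i = 38 + 27 = 65.

Step 2 — fraction explained by component i = λ_i / Σ λ:
  PC1: 38/65 = 0.5846
  PC2: 27/65 = 0.4154

Step 3 — cumulative fraction after k components = (λ_1 + ... + λ_k) / Σ λ:
  k = 1: 38/65 = 0.5846
  k = 2: (38 + 27)/65 = 65/65 = 1

Summary (fraction, with percent):

explained: PC1 0.5846 (58.46%), PC2 0.4154 (41.54%);  cumulative: 0.5846, 1


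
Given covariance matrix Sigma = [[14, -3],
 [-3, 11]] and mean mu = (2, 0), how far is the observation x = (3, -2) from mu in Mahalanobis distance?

Step 1 — centre the observation: (x - mu) = (1, -2).

Step 2 — invert Sigma. det(Sigma) = 14·11 - (-3)² = 145.
  Sigma^{-1} = (1/det) · [[d, -b], [-b, a]] = [[0.0759, 0.0207],
 [0.0207, 0.0966]].

Step 3 — form the quadratic (x - mu)^T · Sigma^{-1} · (x - mu):
  Sigma^{-1} · (x - mu) = (0.0345, -0.1724).
  (x - mu)^T · [Sigma^{-1} · (x - mu)] = (1)·(0.0345) + (-2)·(-0.1724) = 0.3793.

Step 4 — take square root: d = √(0.3793) ≈ 0.6159.

d(x, mu) = √(0.3793) ≈ 0.6159


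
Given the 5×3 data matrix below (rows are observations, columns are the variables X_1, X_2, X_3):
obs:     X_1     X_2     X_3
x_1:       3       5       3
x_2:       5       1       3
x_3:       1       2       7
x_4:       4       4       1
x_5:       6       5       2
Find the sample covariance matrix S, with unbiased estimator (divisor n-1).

Step 1 — column means:
  mean(X_1) = (3 + 5 + 1 + 4 + 6) / 5 = 19/5 = 3.8
  mean(X_2) = (5 + 1 + 2 + 4 + 5) / 5 = 17/5 = 3.4
  mean(X_3) = (3 + 3 + 7 + 1 + 2) / 5 = 16/5 = 3.2

Step 2 — sample covariance S[i,j] = (1/(n-1)) · Σ_k (x_{k,i} - mean_i) · (x_{k,j} - mean_j), with n-1 = 4.
  S[X_1,X_1] = ((-0.8)·(-0.8) + (1.2)·(1.2) + (-2.8)·(-2.8) + (0.2)·(0.2) + (2.2)·(2.2)) / 4 = 14.8/4 = 3.7
  S[X_1,X_2] = ((-0.8)·(1.6) + (1.2)·(-2.4) + (-2.8)·(-1.4) + (0.2)·(0.6) + (2.2)·(1.6)) / 4 = 3.4/4 = 0.85
  S[X_1,X_3] = ((-0.8)·(-0.2) + (1.2)·(-0.2) + (-2.8)·(3.8) + (0.2)·(-2.2) + (2.2)·(-1.2)) / 4 = -13.8/4 = -3.45
  S[X_2,X_2] = ((1.6)·(1.6) + (-2.4)·(-2.4) + (-1.4)·(-1.4) + (0.6)·(0.6) + (1.6)·(1.6)) / 4 = 13.2/4 = 3.3
  S[X_2,X_3] = ((1.6)·(-0.2) + (-2.4)·(-0.2) + (-1.4)·(3.8) + (0.6)·(-2.2) + (1.6)·(-1.2)) / 4 = -8.4/4 = -2.1
  S[X_3,X_3] = ((-0.2)·(-0.2) + (-0.2)·(-0.2) + (3.8)·(3.8) + (-2.2)·(-2.2) + (-1.2)·(-1.2)) / 4 = 20.8/4 = 5.2

S is symmetric (S[j,i] = S[i,j]). Assembling:

S = [[3.7, 0.85, -3.45],
 [0.85, 3.3, -2.1],
 [-3.45, -2.1, 5.2]]


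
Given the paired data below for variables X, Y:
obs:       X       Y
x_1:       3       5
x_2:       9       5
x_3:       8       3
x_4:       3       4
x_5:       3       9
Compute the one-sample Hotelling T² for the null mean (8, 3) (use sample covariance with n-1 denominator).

Step 1 — sample mean vector:
  mean(X) = (3 + 9 + 8 + 3 + 3) / 5 = 26/5 = 5.2
  mean(Y) = (5 + 5 + 3 + 4 + 9) / 5 = 26/5 = 5.2
  x̄ = (5.2, 5.2),  deviation x̄ - mu_0 = (5.2, 5.2) - (8, 3) = (-2.8, 2.2).

Step 2 — sample covariance matrix, S[i,j] = (1/(n-1)) · Σ_k (x_{k,i} - mean_i) · (x_{k,j} - mean_j), divisor n-1 = 4:
  S[X,X] = ((-2.2)·(-2.2) + (3.8)·(3.8) + (2.8)·(2.8) + (-2.2)·(-2.2) + (-2.2)·(-2.2)) / 4 = 36.8/4 = 9.2
  S[X,Y] = ((-2.2)·(-0.2) + (3.8)·(-0.2) + (2.8)·(-2.2) + (-2.2)·(-1.2) + (-2.2)·(3.8)) / 4 = -12.2/4 = -3.05
  S[Y,Y] = ((-0.2)·(-0.2) + (-0.2)·(-0.2) + (-2.2)·(-2.2) + (-1.2)·(-1.2) + (3.8)·(3.8)) / 4 = 20.8/4 = 5.2
  S = [[9.2, -3.05],
 [-3.05, 5.2]].

Step 3 — invert S. det(S) = 9.2·5.2 - (-3.05)² = 38.5375.
  S^{-1} = (1/det) · [[d, -b], [-b, a]] = [[0.1349, 0.0791],
 [0.0791, 0.2387]].

Step 4 — quadratic form (x̄ - mu_0)^T · S^{-1} · (x̄ - mu_0):
  S^{-1} · (x̄ - mu_0) = (-0.2037, 0.3036),
  (x̄ - mu_0)^T · [...] = (-2.8)·(-0.2037) + (2.2)·(0.3036) = 1.2383.

Step 5 — scale by n: T² = 5 · 1.2383 = 6.1914.

T² ≈ 6.1914


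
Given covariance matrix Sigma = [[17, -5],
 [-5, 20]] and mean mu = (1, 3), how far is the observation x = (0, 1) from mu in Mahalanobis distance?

Step 1 — centre the observation: (x - mu) = (-1, -2).

Step 2 — invert Sigma. det(Sigma) = 17·20 - (-5)² = 315.
  Sigma^{-1} = (1/det) · [[d, -b], [-b, a]] = [[0.0635, 0.0159],
 [0.0159, 0.054]].

Step 3 — form the quadratic (x - mu)^T · Sigma^{-1} · (x - mu):
  Sigma^{-1} · (x - mu) = (-0.0952, -0.1238).
  (x - mu)^T · [Sigma^{-1} · (x - mu)] = (-1)·(-0.0952) + (-2)·(-0.1238) = 0.3429.

Step 4 — take square root: d = √(0.3429) ≈ 0.5855.

d(x, mu) = √(0.3429) ≈ 0.5855


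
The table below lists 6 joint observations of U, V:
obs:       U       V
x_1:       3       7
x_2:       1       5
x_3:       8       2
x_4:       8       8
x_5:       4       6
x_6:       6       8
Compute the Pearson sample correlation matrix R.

Step 1 — column means:
  mean(U) = (3 + 1 + 8 + 8 + 4 + 6) / 6 = 30/6 = 5
  mean(V) = (7 + 5 + 2 + 8 + 6 + 8) / 6 = 36/6 = 6

Step 2 — sample variances and covariances s[i,j] = (1/(n-1)) · Σ_k (x_{k,i} - mean_i) · (x_{k,j} - mean_j), with n-1 = 5:
  s[U,U] = ((-2)·(-2) + (-4)·(-4) + (3)·(3) + (3)·(3) + (-1)·(-1) + (1)·(1)) / 5 = 40/5 = 8
  s[U,V] = ((-2)·(1) + (-4)·(-1) + (3)·(-4) + (3)·(2) + (-1)·(0) + (1)·(2)) / 5 = -2/5 = -0.4
  s[V,V] = ((1)·(1) + (-1)·(-1) + (-4)·(-4) + (2)·(2) + (0)·(0) + (2)·(2)) / 5 = 26/5 = 5.2
  Sample standard deviations s_i = √(s[i,i]):
  s(U) = √(8) = 2.8284
  s(V) = √(5.2) = 2.2804

Step 3 — r_{ij} = s_{ij} / (s_i · s_j):
  r[U,U] = 1 (diagonal).
  r[U,V] = -0.4 / (2.8284 · 2.2804) = -0.4 / 6.4498 = -0.062
  r[V,V] = 1 (diagonal).

R is symmetric with unit diagonal. Assembling:

R = [[1, -0.062],
 [-0.062, 1]]
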